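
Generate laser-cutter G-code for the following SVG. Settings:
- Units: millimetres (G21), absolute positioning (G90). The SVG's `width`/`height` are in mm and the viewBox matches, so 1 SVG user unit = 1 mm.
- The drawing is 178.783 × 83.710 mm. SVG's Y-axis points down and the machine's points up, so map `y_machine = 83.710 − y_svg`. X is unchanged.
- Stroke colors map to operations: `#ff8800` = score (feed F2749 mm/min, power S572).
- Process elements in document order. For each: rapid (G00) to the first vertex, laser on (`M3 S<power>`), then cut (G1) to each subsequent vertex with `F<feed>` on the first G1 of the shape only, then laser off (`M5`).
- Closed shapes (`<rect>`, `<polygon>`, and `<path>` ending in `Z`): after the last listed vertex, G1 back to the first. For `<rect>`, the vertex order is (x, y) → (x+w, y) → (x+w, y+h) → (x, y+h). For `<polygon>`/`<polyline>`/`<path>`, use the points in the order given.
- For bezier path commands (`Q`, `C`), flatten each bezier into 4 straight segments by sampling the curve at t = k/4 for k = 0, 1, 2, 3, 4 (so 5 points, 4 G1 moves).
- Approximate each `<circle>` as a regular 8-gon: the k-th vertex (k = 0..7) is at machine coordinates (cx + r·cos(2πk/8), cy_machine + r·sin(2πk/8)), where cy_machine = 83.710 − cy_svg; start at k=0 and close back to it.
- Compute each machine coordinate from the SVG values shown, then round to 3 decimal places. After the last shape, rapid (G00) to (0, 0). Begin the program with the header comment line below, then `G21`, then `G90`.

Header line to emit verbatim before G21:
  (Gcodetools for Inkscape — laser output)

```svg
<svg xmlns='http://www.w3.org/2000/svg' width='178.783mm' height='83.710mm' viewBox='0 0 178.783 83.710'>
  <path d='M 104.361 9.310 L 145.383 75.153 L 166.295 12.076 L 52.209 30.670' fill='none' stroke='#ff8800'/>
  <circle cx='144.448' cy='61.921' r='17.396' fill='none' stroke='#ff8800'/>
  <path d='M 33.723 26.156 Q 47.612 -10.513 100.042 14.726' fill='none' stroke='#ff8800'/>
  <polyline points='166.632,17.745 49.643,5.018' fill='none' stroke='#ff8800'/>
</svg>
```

1 u = 1 mm; y_m = 83.710 − y.

[1] `<path>` open polyline, #ff8800→score S572 F2749: (104.361,74.400) → (145.383,8.557) → (166.295,71.634) → (52.209,53.040)

[2] `<circle>` circle, #ff8800→score S572 F2749: (161.844,21.789) → (156.749,34.090) → (144.448,39.185) → (132.147,34.090) → (127.052,21.789) → (132.147,9.488) → (144.448,4.393) → (156.749,9.488) → (161.844,21.789) (closed)

[3] `<path>` quadratic bezier, #ff8800→score S572 F2749: (33.723,57.554) → (43.076,72.019) → (57.247,78.746) → (76.236,77.734) → (100.042,68.984)

[4] `<polyline>` line segment, #ff8800→score S572 F2749: (166.632,65.965) → (49.643,78.692)

(Gcodetools for Inkscape — laser output)
G21
G90
G00 X104.361 Y74.400
M3 S572
G1 X145.383 Y8.557 F2749
G1 X166.295 Y71.634
G1 X52.209 Y53.040
M5
G00 X161.844 Y21.789
M3 S572
G1 X156.749 Y34.090 F2749
G1 X144.448 Y39.185
G1 X132.147 Y34.090
G1 X127.052 Y21.789
G1 X132.147 Y9.488
G1 X144.448 Y4.393
G1 X156.749 Y9.488
G1 X161.844 Y21.789
M5
G00 X33.723 Y57.554
M3 S572
G1 X43.076 Y72.019 F2749
G1 X57.247 Y78.746
G1 X76.236 Y77.734
G1 X100.042 Y68.984
M5
G00 X166.632 Y65.965
M3 S572
G1 X49.643 Y78.692 F2749
M5
G00 X0.000 Y0.000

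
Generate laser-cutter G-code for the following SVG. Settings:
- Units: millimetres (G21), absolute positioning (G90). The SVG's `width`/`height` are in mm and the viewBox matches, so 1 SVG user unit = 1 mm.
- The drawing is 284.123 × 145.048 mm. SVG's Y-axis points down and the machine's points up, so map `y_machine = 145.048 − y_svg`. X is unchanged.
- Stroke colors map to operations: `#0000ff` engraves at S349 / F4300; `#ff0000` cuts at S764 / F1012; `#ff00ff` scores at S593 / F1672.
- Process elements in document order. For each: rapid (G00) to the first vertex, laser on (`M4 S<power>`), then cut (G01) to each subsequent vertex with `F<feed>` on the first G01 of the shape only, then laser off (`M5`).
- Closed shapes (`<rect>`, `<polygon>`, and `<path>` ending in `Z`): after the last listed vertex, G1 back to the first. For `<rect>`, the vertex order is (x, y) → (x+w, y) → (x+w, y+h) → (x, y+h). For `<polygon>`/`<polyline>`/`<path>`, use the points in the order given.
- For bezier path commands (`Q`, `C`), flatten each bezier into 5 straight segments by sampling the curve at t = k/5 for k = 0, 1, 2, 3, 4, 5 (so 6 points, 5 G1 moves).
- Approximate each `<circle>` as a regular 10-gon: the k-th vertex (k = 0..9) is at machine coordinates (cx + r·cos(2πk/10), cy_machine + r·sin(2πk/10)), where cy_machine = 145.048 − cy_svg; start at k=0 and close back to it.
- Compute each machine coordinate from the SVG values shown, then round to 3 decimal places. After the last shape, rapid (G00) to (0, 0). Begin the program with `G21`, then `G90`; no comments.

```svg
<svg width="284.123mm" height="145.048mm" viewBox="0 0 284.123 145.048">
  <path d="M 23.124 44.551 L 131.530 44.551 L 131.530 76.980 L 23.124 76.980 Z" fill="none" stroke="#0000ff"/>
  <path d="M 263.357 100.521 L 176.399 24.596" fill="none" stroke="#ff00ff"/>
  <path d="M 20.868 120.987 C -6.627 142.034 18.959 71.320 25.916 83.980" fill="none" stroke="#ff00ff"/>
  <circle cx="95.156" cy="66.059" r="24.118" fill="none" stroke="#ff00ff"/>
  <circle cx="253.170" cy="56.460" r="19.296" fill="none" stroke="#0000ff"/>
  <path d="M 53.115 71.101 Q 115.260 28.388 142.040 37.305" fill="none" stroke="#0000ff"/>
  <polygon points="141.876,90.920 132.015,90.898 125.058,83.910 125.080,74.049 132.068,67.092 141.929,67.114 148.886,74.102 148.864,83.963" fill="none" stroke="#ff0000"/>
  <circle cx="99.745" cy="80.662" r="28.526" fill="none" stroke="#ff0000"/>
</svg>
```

viewBox `0 0 284.123 145.048` with mm width/height → 1 unit = 1 mm. Flip: y_m = 145.048 − y_svg.

**Shape 1** — `<path>` rectangle, stroke `#0000ff` → engrave (S349, F4300). Machine vertices: (23.124,100.497) → (131.530,100.497) → (131.530,68.068) → (23.124,68.068) → (23.124,100.497). Closed: final G1 returns to the first vertex.

**Shape 2** — `<path>` line segment, stroke `#ff00ff` → score (S593, F1672). Machine vertices: (263.357,44.527) → (176.399,120.452). Open path.

**Shape 3** — `<path>` cubic bezier, stroke `#ff00ff` → score (S593, F1672). Control points (SVG): P0=(20.868,120.987), P1=(-6.627,142.034), P2=(18.959,71.320), P3=(25.916,83.980); sampled at t=k/5. Machine vertices: (20.868,24.061) → (10.167,21.043) → (8.763,31.641) → (13.215,47.449) → (20.080,60.060) → (25.916,61.068). Open path.

**Shape 4** — `<circle>` circle, stroke `#ff00ff` → score (S593, F1672). Machine vertices: (119.274,78.989) → (114.668,93.165) → (102.609,101.927) → (87.703,101.927) → (75.644,93.165) → (71.038,78.989) → (75.644,64.813) → (87.703,56.051) → (102.609,56.051) → (114.668,64.813) → (119.274,78.989). Closed: final G1 returns to the first vertex.

**Shape 5** — `<circle>` circle, stroke `#0000ff` → engrave (S349, F4300). Machine vertices: (272.466,88.588) → (268.781,99.930) → (259.133,106.940) → (247.207,106.940) → (237.559,99.930) → (233.874,88.588) → (237.559,77.246) → (247.207,70.236) → (259.133,70.236) → (268.781,77.246) → (272.466,88.588). Closed: final G1 returns to the first vertex.

**Shape 6** — `<path>` quadratic bezier, stroke `#0000ff` → engrave (S349, F4300). Control points (SVG): P0=(53.115,71.101), P1=(115.260,28.388), P2=(142.040,37.305); sampled at t=k/5. Machine vertices: (53.115,73.947) → (76.558,88.967) → (97.173,99.857) → (114.958,106.616) → (129.913,109.245) → (142.040,107.743). Open path.

**Shape 7** — `<polygon>` regular polygon, stroke `#ff0000` → cut (S764, F1012). Machine vertices: (141.876,54.128) → (132.015,54.150) → (125.058,61.138) → (125.080,70.999) → (132.068,77.956) → (141.929,77.934) → (148.886,70.946) → (148.864,61.085) → (141.876,54.128). Closed: final G1 returns to the first vertex.

**Shape 8** — `<circle>` circle, stroke `#ff0000` → cut (S764, F1012). Machine vertices: (128.271,64.386) → (122.823,81.153) → (108.560,91.516) → (90.930,91.516) → (76.667,81.153) → (71.219,64.386) → (76.667,47.619) → (90.930,37.256) → (108.560,37.256) → (122.823,47.619) → (128.271,64.386). Closed: final G1 returns to the first vertex.

G21
G90
G00 X23.124 Y100.497
M4 S349
G01 X131.530 Y100.497 F4300
G01 X131.530 Y68.068
G01 X23.124 Y68.068
G01 X23.124 Y100.497
M5
G00 X263.357 Y44.527
M4 S593
G01 X176.399 Y120.452 F1672
M5
G00 X20.868 Y24.061
M4 S593
G01 X10.167 Y21.043 F1672
G01 X8.763 Y31.641
G01 X13.215 Y47.449
G01 X20.080 Y60.060
G01 X25.916 Y61.068
M5
G00 X119.274 Y78.989
M4 S593
G01 X114.668 Y93.165 F1672
G01 X102.609 Y101.927
G01 X87.703 Y101.927
G01 X75.644 Y93.165
G01 X71.038 Y78.989
G01 X75.644 Y64.813
G01 X87.703 Y56.051
G01 X102.609 Y56.051
G01 X114.668 Y64.813
G01 X119.274 Y78.989
M5
G00 X272.466 Y88.588
M4 S349
G01 X268.781 Y99.930 F4300
G01 X259.133 Y106.940
G01 X247.207 Y106.940
G01 X237.559 Y99.930
G01 X233.874 Y88.588
G01 X237.559 Y77.246
G01 X247.207 Y70.236
G01 X259.133 Y70.236
G01 X268.781 Y77.246
G01 X272.466 Y88.588
M5
G00 X53.115 Y73.947
M4 S349
G01 X76.558 Y88.967 F4300
G01 X97.173 Y99.857
G01 X114.958 Y106.616
G01 X129.913 Y109.245
G01 X142.040 Y107.743
M5
G00 X141.876 Y54.128
M4 S764
G01 X132.015 Y54.150 F1012
G01 X125.058 Y61.138
G01 X125.080 Y70.999
G01 X132.068 Y77.956
G01 X141.929 Y77.934
G01 X148.886 Y70.946
G01 X148.864 Y61.085
G01 X141.876 Y54.128
M5
G00 X128.271 Y64.386
M4 S764
G01 X122.823 Y81.153 F1012
G01 X108.560 Y91.516
G01 X90.930 Y91.516
G01 X76.667 Y81.153
G01 X71.219 Y64.386
G01 X76.667 Y47.619
G01 X90.930 Y37.256
G01 X108.560 Y37.256
G01 X122.823 Y47.619
G01 X128.271 Y64.386
M5
G00 X0.000 Y0.000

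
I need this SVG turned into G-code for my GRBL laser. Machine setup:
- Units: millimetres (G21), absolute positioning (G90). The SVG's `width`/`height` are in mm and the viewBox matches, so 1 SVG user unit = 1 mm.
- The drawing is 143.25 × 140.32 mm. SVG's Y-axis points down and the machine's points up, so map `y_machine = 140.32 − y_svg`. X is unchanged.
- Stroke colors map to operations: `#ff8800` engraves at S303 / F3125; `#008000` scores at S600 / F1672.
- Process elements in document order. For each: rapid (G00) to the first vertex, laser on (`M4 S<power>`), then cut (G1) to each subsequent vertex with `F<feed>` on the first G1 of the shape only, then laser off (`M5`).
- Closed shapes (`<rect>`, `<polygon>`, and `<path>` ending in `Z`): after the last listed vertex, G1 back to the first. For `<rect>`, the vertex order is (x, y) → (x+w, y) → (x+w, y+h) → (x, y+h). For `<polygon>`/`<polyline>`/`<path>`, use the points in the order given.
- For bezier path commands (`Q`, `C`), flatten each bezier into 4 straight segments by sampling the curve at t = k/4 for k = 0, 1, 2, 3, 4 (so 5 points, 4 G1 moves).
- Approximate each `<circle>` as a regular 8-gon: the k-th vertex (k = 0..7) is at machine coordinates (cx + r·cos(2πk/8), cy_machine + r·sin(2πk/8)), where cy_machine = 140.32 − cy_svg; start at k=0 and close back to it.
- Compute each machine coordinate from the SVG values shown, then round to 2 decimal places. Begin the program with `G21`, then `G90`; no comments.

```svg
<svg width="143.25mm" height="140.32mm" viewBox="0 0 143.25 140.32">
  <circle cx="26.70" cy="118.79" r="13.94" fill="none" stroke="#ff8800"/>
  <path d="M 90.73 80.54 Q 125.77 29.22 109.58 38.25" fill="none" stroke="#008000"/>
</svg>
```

Since the viewBox matches the mm dimensions, user units are millimetres directly. The only transform is the Y-flip y_m = 140.32 − y_svg.

Shape 1 is a circle drawn with `<circle>`. Its stroke #ff8800 means engrave at S303, F3125. After flipping Y the toolpath is (40.64,21.53) → (36.56,31.39) → (26.70,35.47) → (16.84,31.39) → (12.76,21.53) → (16.84,11.67) → (26.70,7.59) → (36.56,11.67) → (40.64,21.53), returning to the start.

Shape 2 is a quadratic bezier drawn with `<path>`. Its stroke #008000 means score at S600, F1672. After flipping Y the toolpath is (90.73,59.78) → (105.05,81.67) → (112.96,96.01) → (114.47,102.81) → (109.58,102.07).

G21
G90
G00 X40.64 Y21.53
M4 S303
G1 X36.56 Y31.39 F3125
G1 X26.70 Y35.47
G1 X16.84 Y31.39
G1 X12.76 Y21.53
G1 X16.84 Y11.67
G1 X26.70 Y7.59
G1 X36.56 Y11.67
G1 X40.64 Y21.53
M5
G00 X90.73 Y59.78
M4 S600
G1 X105.05 Y81.67 F1672
G1 X112.96 Y96.01
G1 X114.47 Y102.81
G1 X109.58 Y102.07
M5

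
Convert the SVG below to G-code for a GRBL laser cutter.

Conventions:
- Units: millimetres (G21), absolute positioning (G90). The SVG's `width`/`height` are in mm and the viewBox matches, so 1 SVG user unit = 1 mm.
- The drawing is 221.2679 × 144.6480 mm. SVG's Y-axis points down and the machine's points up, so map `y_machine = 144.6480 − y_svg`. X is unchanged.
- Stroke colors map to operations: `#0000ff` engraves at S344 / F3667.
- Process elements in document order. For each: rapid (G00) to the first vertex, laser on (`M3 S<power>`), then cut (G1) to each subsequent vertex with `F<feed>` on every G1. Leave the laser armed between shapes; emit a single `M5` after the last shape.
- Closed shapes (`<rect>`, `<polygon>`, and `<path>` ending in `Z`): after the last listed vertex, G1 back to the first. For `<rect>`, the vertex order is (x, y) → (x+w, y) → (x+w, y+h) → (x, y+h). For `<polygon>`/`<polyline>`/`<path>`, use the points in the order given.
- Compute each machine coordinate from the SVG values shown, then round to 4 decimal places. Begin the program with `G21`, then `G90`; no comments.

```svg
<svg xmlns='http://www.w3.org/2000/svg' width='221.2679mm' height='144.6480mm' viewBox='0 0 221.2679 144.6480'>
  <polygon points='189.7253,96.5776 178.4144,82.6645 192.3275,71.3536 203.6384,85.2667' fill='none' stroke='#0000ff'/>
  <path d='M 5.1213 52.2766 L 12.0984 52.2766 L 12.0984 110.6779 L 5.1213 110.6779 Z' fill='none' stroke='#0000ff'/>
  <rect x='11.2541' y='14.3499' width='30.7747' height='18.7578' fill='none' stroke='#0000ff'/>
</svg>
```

Since the viewBox matches the mm dimensions, user units are millimetres directly. The only transform is the Y-flip y_m = 144.6480 − y_svg.

Shape 1 is a regular polygon drawn with `<polygon>`. Its stroke #0000ff means engrave at S344, F3667. After flipping Y the toolpath is (189.7253,48.0704) → (178.4144,61.9835) → (192.3275,73.2944) → (203.6384,59.3813) → (189.7253,48.0704), returning to the start.

Shape 2 is a rectangle drawn with `<path>`. Its stroke #0000ff means engrave at S344, F3667. After flipping Y the toolpath is (5.1213,92.3714) → (12.0984,92.3714) → (12.0984,33.9701) → (5.1213,33.9701) → (5.1213,92.3714), returning to the start.

Shape 3 is a rectangle drawn with `<rect>`. Its stroke #0000ff means engrave at S344, F3667. After flipping Y the toolpath is (11.2541,130.2981) → (42.0288,130.2981) → (42.0288,111.5403) → (11.2541,111.5403) → (11.2541,130.2981), returning to the start.

G21
G90
G00 X189.7253 Y48.0704
M3 S344
G1 X178.4144 Y61.9835 F3667
G1 X192.3275 Y73.2944 F3667
G1 X203.6384 Y59.3813 F3667
G1 X189.7253 Y48.0704 F3667
G00 X5.1213 Y92.3714
M3 S344
G1 X12.0984 Y92.3714 F3667
G1 X12.0984 Y33.9701 F3667
G1 X5.1213 Y33.9701 F3667
G1 X5.1213 Y92.3714 F3667
G00 X11.2541 Y130.2981
M3 S344
G1 X42.0288 Y130.2981 F3667
G1 X42.0288 Y111.5403 F3667
G1 X11.2541 Y111.5403 F3667
G1 X11.2541 Y130.2981 F3667
M5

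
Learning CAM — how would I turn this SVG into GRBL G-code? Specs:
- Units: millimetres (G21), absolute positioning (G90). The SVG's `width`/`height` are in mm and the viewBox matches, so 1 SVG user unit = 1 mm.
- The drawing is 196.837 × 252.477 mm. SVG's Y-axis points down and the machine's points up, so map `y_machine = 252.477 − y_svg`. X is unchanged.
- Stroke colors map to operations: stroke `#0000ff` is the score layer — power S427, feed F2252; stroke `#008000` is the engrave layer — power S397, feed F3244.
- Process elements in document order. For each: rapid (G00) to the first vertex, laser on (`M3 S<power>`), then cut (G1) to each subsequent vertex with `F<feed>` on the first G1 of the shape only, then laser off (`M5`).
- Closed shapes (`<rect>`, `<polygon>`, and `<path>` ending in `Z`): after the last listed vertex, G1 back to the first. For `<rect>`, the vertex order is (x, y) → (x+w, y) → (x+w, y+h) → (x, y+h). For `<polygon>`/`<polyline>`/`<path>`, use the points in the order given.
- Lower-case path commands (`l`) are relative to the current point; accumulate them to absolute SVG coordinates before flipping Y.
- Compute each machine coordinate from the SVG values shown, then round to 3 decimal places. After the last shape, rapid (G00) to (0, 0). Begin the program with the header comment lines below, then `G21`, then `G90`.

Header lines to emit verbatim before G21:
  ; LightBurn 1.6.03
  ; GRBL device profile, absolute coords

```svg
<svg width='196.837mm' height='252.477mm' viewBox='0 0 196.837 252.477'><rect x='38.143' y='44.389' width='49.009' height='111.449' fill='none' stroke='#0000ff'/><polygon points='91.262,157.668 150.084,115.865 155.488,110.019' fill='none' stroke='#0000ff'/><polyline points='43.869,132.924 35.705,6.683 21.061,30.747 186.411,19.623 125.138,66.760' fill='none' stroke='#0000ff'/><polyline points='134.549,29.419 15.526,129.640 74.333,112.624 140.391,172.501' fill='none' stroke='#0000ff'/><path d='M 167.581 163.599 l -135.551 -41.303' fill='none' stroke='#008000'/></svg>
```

viewBox `0 0 196.837 252.477` with mm width/height → 1 unit = 1 mm. Flip: y_m = 252.477 − y_svg.

**Shape 1** — `<rect>` rectangle, stroke `#0000ff` → score (S427, F2252). Machine vertices: (38.143,208.088) → (87.152,208.088) → (87.152,96.639) → (38.143,96.639) → (38.143,208.088). Closed: final G1 returns to the first vertex.

**Shape 2** — `<polygon>` closed polygon, stroke `#0000ff` → score (S427, F2252). Machine vertices: (91.262,94.809) → (150.084,136.612) → (155.488,142.458) → (91.262,94.809). Closed: final G1 returns to the first vertex.

**Shape 3** — `<polyline>` open polyline, stroke `#0000ff` → score (S427, F2252). Machine vertices: (43.869,119.553) → (35.705,245.794) → (21.061,221.730) → (186.411,232.854) → (125.138,185.717). Open path.

**Shape 4** — `<polyline>` open polyline, stroke `#0000ff` → score (S427, F2252). Machine vertices: (134.549,223.058) → (15.526,122.837) → (74.333,139.853) → (140.391,79.976). Open path.

**Shape 5** — `<path>` line segment, stroke `#008000` → engrave (S397, F3244). Machine vertices: (167.581,88.878) → (32.030,130.181). Open path.

; LightBurn 1.6.03
; GRBL device profile, absolute coords
G21
G90
G00 X38.143 Y208.088
M3 S427
G1 X87.152 Y208.088 F2252
G1 X87.152 Y96.639
G1 X38.143 Y96.639
G1 X38.143 Y208.088
M5
G00 X91.262 Y94.809
M3 S427
G1 X150.084 Y136.612 F2252
G1 X155.488 Y142.458
G1 X91.262 Y94.809
M5
G00 X43.869 Y119.553
M3 S427
G1 X35.705 Y245.794 F2252
G1 X21.061 Y221.730
G1 X186.411 Y232.854
G1 X125.138 Y185.717
M5
G00 X134.549 Y223.058
M3 S427
G1 X15.526 Y122.837 F2252
G1 X74.333 Y139.853
G1 X140.391 Y79.976
M5
G00 X167.581 Y88.878
M3 S397
G1 X32.030 Y130.181 F3244
M5
G00 X0.000 Y0.000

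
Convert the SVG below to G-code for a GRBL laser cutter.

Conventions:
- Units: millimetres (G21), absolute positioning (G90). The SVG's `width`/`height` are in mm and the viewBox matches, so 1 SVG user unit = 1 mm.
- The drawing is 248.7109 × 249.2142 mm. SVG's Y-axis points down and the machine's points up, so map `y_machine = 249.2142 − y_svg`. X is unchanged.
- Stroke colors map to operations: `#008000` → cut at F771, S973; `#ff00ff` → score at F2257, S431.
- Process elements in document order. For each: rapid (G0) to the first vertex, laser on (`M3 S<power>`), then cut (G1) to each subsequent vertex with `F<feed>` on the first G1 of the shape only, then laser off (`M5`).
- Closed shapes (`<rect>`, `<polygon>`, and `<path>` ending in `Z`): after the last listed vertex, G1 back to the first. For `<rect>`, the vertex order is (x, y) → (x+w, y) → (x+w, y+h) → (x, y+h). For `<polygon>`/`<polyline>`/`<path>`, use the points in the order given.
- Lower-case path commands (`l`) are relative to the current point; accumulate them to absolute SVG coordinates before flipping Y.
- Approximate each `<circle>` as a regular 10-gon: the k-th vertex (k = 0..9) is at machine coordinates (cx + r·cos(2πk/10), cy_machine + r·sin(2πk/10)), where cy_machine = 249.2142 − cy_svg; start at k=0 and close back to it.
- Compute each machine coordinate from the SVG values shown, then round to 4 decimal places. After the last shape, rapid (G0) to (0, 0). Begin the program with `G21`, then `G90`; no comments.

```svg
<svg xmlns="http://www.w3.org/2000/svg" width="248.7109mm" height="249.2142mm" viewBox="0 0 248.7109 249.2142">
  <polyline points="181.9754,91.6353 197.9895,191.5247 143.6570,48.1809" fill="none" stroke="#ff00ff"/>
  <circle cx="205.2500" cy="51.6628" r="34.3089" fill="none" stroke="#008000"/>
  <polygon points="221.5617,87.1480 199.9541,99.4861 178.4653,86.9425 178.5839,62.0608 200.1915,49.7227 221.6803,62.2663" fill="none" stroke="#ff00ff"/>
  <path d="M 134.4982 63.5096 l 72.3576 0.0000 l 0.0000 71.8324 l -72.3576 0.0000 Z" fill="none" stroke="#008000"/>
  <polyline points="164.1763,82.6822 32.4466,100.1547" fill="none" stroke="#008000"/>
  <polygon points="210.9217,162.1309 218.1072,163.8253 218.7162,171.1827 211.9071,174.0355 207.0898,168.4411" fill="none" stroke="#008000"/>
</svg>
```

Since the viewBox matches the mm dimensions, user units are millimetres directly. The only transform is the Y-flip y_m = 249.2142 − y_svg.

Shape 1 is a open polyline drawn with `<polyline>`. Its stroke #ff00ff means score at S431, F2257. After flipping Y the toolpath is (181.9754,157.5789) → (197.9895,57.6895) → (143.6570,201.0333).

Shape 2 is a circle drawn with `<circle>`. Its stroke #008000 means cut at S973, F771. After flipping Y the toolpath is (239.5589,197.5514) → (233.0065,217.7177) → (215.8520,230.1811) → (194.6480,230.1811) → (177.4935,217.7177) → (170.9411,197.5514) → (177.4935,177.3851) → (194.6480,164.9217) → (215.8520,164.9217) → (233.0065,177.3851) → (239.5589,197.5514), returning to the start.

Shape 3 is a regular polygon drawn with `<polygon>`. Its stroke #ff00ff means score at S431, F2257. After flipping Y the toolpath is (221.5617,162.0662) → (199.9541,149.7281) → (178.4653,162.2717) → (178.5839,187.1534) → (200.1915,199.4915) → (221.6803,186.9479) → (221.5617,162.0662), returning to the start.

Shape 4 is a rectangle drawn with `<path>`. Its stroke #008000 means cut at S973, F771. After flipping Y the toolpath is (134.4982,185.7046) → (206.8558,185.7046) → (206.8558,113.8722) → (134.4982,113.8722) → (134.4982,185.7046), returning to the start.

Shape 5 is a line segment drawn with `<polyline>`. Its stroke #008000 means cut at S973, F771. After flipping Y the toolpath is (164.1763,166.5320) → (32.4466,149.0595).

Shape 6 is a regular polygon drawn with `<polygon>`. Its stroke #008000 means cut at S973, F771. After flipping Y the toolpath is (210.9217,87.0833) → (218.1072,85.3889) → (218.7162,78.0315) → (211.9071,75.1787) → (207.0898,80.7731) → (210.9217,87.0833), returning to the start.

G21
G90
G0 X181.9754 Y157.5789
M3 S431
G1 X197.9895 Y57.6895 F2257
G1 X143.6570 Y201.0333
M5
G0 X239.5589 Y197.5514
M3 S973
G1 X233.0065 Y217.7177 F771
G1 X215.8520 Y230.1811
G1 X194.6480 Y230.1811
G1 X177.4935 Y217.7177
G1 X170.9411 Y197.5514
G1 X177.4935 Y177.3851
G1 X194.6480 Y164.9217
G1 X215.8520 Y164.9217
G1 X233.0065 Y177.3851
G1 X239.5589 Y197.5514
M5
G0 X221.5617 Y162.0662
M3 S431
G1 X199.9541 Y149.7281 F2257
G1 X178.4653 Y162.2717
G1 X178.5839 Y187.1534
G1 X200.1915 Y199.4915
G1 X221.6803 Y186.9479
G1 X221.5617 Y162.0662
M5
G0 X134.4982 Y185.7046
M3 S973
G1 X206.8558 Y185.7046 F771
G1 X206.8558 Y113.8722
G1 X134.4982 Y113.8722
G1 X134.4982 Y185.7046
M5
G0 X164.1763 Y166.5320
M3 S973
G1 X32.4466 Y149.0595 F771
M5
G0 X210.9217 Y87.0833
M3 S973
G1 X218.1072 Y85.3889 F771
G1 X218.7162 Y78.0315
G1 X211.9071 Y75.1787
G1 X207.0898 Y80.7731
G1 X210.9217 Y87.0833
M5
G0 X0.0000 Y0.0000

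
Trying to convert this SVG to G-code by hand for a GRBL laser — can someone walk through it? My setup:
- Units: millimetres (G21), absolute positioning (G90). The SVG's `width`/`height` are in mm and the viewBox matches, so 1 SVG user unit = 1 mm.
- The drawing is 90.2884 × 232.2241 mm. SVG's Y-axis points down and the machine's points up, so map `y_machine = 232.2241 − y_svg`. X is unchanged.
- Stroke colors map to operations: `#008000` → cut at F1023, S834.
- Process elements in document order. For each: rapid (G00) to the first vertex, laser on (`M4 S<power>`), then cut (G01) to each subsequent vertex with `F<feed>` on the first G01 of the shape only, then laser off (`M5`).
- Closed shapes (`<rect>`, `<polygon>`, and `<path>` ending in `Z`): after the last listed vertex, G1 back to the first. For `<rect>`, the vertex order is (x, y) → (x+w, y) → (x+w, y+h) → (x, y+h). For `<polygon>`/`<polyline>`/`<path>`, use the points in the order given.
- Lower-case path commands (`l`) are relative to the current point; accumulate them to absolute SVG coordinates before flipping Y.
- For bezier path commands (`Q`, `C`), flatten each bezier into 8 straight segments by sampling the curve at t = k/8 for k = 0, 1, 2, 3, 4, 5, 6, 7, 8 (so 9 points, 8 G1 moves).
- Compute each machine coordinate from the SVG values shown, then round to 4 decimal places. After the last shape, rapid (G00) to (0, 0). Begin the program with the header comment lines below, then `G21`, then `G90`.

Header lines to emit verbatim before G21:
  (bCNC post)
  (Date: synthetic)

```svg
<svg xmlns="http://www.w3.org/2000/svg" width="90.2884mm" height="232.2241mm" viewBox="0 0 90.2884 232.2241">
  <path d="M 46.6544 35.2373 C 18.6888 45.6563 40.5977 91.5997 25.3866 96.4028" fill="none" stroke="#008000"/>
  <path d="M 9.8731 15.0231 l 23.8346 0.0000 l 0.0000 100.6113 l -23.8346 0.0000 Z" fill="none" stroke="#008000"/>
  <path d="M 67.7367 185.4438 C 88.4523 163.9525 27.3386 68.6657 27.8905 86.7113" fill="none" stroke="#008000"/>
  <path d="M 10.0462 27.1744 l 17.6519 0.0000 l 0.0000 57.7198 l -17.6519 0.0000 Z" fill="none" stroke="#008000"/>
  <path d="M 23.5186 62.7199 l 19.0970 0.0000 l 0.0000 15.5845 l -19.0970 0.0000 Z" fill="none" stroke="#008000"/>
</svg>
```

(bCNC post)
(Date: synthetic)
G21
G90
G00 X46.6544 Y196.9868
M4 S834
G01 X38.3353 Y191.5642 F1023
G01 X33.6724 Y183.7096
G01 X31.6463 Y174.3214
G01 X31.2376 Y164.2981
G01 X31.4267 Y154.5380
G01 X31.1942 Y145.9395
G01 X29.5207 Y139.4012
G01 X25.3866 Y135.8213
M5
G00 X9.8731 Y217.2010
M4 S834
G01 X33.7077 Y217.2010 F1023
G01 X33.7077 Y116.5897
G01 X9.8731 Y116.5897
G01 X9.8731 Y217.2010
M5
G00 X67.7367 Y46.7803
M4 S834
G01 X71.9496 Y57.9332 F1023
G01 X70.1725 Y73.8116
G01 X64.0871 Y92.2224
G01 X55.3750 Y110.9729
G01 X45.7177 Y127.8701
G01 X36.7968 Y140.7210
G01 X30.2938 Y147.3329
G01 X27.8905 Y145.5128
M5
G00 X10.0462 Y205.0497
M4 S834
G01 X27.6981 Y205.0497 F1023
G01 X27.6981 Y147.3299
G01 X10.0462 Y147.3299
G01 X10.0462 Y205.0497
M5
G00 X23.5186 Y169.5042
M4 S834
G01 X42.6156 Y169.5042 F1023
G01 X42.6156 Y153.9197
G01 X23.5186 Y153.9197
G01 X23.5186 Y169.5042
M5
G00 X0.0000 Y0.0000

Since the viewBox matches the mm dimensions, user units are millimetres directly. The only transform is the Y-flip y_m = 232.2241 − y_svg.

Shape 1 is a cubic bezier drawn with `<path>`. Its stroke #008000 means cut at S834, F1023. After flipping Y the toolpath is (46.6544,196.9868) → (38.3353,191.5642) → (33.6724,183.7096) → (31.6463,174.3214) → (31.2376,164.2981) → (31.4267,154.5380) → (31.1942,145.9395) → (29.5207,139.4012) → (25.3866,135.8213).

Shape 2 is a rectangle drawn with `<path>`. Its stroke #008000 means cut at S834, F1023. After flipping Y the toolpath is (9.8731,217.2010) → (33.7077,217.2010) → (33.7077,116.5897) → (9.8731,116.5897) → (9.8731,217.2010), returning to the start.

Shape 3 is a cubic bezier drawn with `<path>`. Its stroke #008000 means cut at S834, F1023. After flipping Y the toolpath is (67.7367,46.7803) → (71.9496,57.9332) → (70.1725,73.8116) → (64.0871,92.2224) → (55.3750,110.9729) → (45.7177,127.8701) → (36.7968,140.7210) → (30.2938,147.3329) → (27.8905,145.5128).

Shape 4 is a rectangle drawn with `<path>`. Its stroke #008000 means cut at S834, F1023. After flipping Y the toolpath is (10.0462,205.0497) → (27.6981,205.0497) → (27.6981,147.3299) → (10.0462,147.3299) → (10.0462,205.0497), returning to the start.

Shape 5 is a rectangle drawn with `<path>`. Its stroke #008000 means cut at S834, F1023. After flipping Y the toolpath is (23.5186,169.5042) → (42.6156,169.5042) → (42.6156,153.9197) → (23.5186,153.9197) → (23.5186,169.5042), returning to the start.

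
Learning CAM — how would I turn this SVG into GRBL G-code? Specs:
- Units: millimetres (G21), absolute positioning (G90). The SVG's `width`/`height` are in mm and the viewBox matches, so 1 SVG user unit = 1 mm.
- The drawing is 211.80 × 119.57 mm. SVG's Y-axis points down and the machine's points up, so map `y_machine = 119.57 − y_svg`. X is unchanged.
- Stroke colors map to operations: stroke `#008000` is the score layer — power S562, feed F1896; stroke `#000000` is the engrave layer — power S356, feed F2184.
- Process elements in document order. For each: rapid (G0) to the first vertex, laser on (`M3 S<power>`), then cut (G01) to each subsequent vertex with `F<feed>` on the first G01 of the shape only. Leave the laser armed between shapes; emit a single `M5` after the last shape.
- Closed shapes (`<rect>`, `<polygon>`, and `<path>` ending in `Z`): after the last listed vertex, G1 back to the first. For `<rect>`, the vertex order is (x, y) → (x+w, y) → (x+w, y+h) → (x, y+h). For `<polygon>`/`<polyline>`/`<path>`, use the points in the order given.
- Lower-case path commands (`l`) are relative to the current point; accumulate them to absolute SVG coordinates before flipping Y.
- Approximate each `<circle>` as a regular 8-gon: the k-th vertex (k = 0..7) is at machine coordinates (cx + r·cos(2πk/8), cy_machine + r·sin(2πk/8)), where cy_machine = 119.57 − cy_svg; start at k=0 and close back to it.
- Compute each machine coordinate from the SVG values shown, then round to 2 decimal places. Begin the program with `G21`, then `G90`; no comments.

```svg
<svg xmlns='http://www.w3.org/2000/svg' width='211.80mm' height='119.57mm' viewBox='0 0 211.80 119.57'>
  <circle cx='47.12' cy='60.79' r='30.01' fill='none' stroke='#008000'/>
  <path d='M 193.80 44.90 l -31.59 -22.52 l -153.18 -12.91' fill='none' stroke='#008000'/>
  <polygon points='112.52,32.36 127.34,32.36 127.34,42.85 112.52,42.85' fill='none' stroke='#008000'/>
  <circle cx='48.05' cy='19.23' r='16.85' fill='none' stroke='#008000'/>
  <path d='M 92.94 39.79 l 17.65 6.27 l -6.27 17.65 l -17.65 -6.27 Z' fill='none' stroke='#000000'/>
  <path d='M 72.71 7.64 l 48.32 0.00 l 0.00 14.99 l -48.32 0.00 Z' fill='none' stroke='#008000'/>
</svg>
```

G21
G90
G0 X77.13 Y58.78
M3 S562
G01 X68.34 Y80.00 F1896
G01 X47.12 Y88.79
G01 X25.90 Y80.00
G01 X17.11 Y58.78
G01 X25.90 Y37.56
G01 X47.12 Y28.77
G01 X68.34 Y37.56
G01 X77.13 Y58.78
G0 X193.80 Y74.67
M3 S562
G01 X162.21 Y97.19 F1896
G01 X9.03 Y110.10
G0 X112.52 Y87.21
M3 S562
G01 X127.34 Y87.21 F1896
G01 X127.34 Y76.72
G01 X112.52 Y76.72
G01 X112.52 Y87.21
G0 X64.90 Y100.34
M3 S562
G01 X59.96 Y112.25 F1896
G01 X48.05 Y117.19
G01 X36.14 Y112.25
G01 X31.20 Y100.34
G01 X36.14 Y88.43
G01 X48.05 Y83.49
G01 X59.96 Y88.43
G01 X64.90 Y100.34
G0 X92.94 Y79.78
M3 S356
G01 X110.59 Y73.51 F2184
G01 X104.32 Y55.86
G01 X86.67 Y62.13
G01 X92.94 Y79.78
G0 X72.71 Y111.93
M3 S562
G01 X121.03 Y111.93 F1896
G01 X121.03 Y96.94
G01 X72.71 Y96.94
G01 X72.71 Y111.93
M5

Since the viewBox matches the mm dimensions, user units are millimetres directly. The only transform is the Y-flip y_m = 119.57 − y_svg.

Shape 1 is a circle drawn with `<circle>`. Its stroke #008000 means score at S562, F1896. After flipping Y the toolpath is (77.13,58.78) → (68.34,80.00) → (47.12,88.79) → (25.90,80.00) → (17.11,58.78) → (25.90,37.56) → (47.12,28.77) → (68.34,37.56) → (77.13,58.78), returning to the start.

Shape 2 is a open polyline drawn with `<path>`. Its stroke #008000 means score at S562, F1896. After flipping Y the toolpath is (193.80,74.67) → (162.21,97.19) → (9.03,110.10).

Shape 3 is a rectangle drawn with `<polygon>`. Its stroke #008000 means score at S562, F1896. After flipping Y the toolpath is (112.52,87.21) → (127.34,87.21) → (127.34,76.72) → (112.52,76.72) → (112.52,87.21), returning to the start.

Shape 4 is a circle drawn with `<circle>`. Its stroke #008000 means score at S562, F1896. After flipping Y the toolpath is (64.90,100.34) → (59.96,112.25) → (48.05,117.19) → (36.14,112.25) → (31.20,100.34) → (36.14,88.43) → (48.05,83.49) → (59.96,88.43) → (64.90,100.34), returning to the start.

Shape 5 is a regular polygon drawn with `<path>`. Its stroke #000000 means engrave at S356, F2184. After flipping Y the toolpath is (92.94,79.78) → (110.59,73.51) → (104.32,55.86) → (86.67,62.13) → (92.94,79.78), returning to the start.

Shape 6 is a rectangle drawn with `<path>`. Its stroke #008000 means score at S562, F1896. After flipping Y the toolpath is (72.71,111.93) → (121.03,111.93) → (121.03,96.94) → (72.71,96.94) → (72.71,111.93), returning to the start.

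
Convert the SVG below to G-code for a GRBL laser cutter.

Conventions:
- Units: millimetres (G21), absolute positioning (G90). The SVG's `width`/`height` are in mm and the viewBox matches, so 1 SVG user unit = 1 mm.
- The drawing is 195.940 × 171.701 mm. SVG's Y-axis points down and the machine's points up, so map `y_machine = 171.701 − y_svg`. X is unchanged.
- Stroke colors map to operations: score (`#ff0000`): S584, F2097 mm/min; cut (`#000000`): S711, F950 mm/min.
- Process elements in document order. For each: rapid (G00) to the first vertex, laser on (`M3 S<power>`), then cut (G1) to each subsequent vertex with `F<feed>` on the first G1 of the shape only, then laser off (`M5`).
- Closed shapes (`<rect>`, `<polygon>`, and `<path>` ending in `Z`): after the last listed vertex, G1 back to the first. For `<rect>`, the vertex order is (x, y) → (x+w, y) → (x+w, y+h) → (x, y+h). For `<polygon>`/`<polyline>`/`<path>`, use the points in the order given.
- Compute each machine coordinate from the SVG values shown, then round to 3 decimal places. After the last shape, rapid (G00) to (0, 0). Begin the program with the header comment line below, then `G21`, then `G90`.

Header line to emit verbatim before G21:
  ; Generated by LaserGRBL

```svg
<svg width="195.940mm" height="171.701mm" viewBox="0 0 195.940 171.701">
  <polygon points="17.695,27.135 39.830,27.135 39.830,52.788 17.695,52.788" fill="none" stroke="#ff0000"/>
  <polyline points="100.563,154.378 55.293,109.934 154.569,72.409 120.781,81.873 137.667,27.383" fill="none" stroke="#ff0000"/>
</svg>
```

; Generated by LaserGRBL
G21
G90
G00 X17.695 Y144.566
M3 S584
G1 X39.830 Y144.566 F2097
G1 X39.830 Y118.913
G1 X17.695 Y118.913
G1 X17.695 Y144.566
M5
G00 X100.563 Y17.323
M3 S584
G1 X55.293 Y61.767 F2097
G1 X154.569 Y99.292
G1 X120.781 Y89.828
G1 X137.667 Y144.318
M5
G00 X0.000 Y0.000

1 u = 1 mm; y_m = 171.701 − y.

[1] `<polygon>` rectangle, #ff0000→score S584 F2097: (17.695,144.566) → (39.830,144.566) → (39.830,118.913) → (17.695,118.913) → (17.695,144.566) (closed)

[2] `<polyline>` open polyline, #ff0000→score S584 F2097: (100.563,17.323) → (55.293,61.767) → (154.569,99.292) → (120.781,89.828) → (137.667,144.318)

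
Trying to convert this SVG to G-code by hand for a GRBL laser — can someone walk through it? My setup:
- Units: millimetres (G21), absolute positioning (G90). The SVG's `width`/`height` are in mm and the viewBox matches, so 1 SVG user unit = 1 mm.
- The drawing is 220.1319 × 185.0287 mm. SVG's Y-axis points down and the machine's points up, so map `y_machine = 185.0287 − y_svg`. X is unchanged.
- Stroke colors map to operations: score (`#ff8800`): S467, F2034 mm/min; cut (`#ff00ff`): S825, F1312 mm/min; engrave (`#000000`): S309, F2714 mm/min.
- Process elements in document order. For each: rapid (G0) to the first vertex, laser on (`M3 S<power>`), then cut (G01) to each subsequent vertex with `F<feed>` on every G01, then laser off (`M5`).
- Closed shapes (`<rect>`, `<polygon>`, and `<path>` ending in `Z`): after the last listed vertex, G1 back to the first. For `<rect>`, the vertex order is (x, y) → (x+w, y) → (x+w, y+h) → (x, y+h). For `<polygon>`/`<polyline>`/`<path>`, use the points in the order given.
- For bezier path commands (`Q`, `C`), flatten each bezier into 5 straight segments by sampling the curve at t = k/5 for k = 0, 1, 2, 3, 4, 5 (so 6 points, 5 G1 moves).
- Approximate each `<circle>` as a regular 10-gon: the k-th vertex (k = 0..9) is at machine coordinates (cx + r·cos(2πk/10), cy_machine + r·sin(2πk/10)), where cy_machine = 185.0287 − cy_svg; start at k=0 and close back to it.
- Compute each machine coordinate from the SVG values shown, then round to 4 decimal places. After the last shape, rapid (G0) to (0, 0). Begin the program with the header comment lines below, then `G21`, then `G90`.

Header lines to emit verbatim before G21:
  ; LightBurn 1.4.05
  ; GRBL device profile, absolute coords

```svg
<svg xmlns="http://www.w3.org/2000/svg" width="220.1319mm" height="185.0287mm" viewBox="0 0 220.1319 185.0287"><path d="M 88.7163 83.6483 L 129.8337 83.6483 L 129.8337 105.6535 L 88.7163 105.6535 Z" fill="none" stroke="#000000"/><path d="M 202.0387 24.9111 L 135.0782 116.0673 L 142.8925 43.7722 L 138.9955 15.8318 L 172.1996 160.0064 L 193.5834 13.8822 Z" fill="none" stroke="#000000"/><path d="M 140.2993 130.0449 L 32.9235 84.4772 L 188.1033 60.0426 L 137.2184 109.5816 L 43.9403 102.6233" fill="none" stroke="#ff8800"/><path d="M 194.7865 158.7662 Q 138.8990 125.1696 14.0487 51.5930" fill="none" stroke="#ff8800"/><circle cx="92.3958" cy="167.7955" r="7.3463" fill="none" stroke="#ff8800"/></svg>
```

Since the viewBox matches the mm dimensions, user units are millimetres directly. The only transform is the Y-flip y_m = 185.0287 − y_svg.

Shape 1 is a rectangle drawn with `<path>`. Its stroke #000000 means engrave at S309, F2714. After flipping Y the toolpath is (88.7163,101.3804) → (129.8337,101.3804) → (129.8337,79.3752) → (88.7163,79.3752) → (88.7163,101.3804), returning to the start.

Shape 2 is a closed polygon drawn with `<path>`. Its stroke #000000 means engrave at S309, F2714. After flipping Y the toolpath is (202.0387,160.1176) → (135.0782,68.9614) → (142.8925,141.2565) → (138.9955,169.1969) → (172.1996,25.0223) → (193.5834,171.1465) → (202.0387,160.1176), returning to the start.

Shape 3 is a open polyline drawn with `<path>`. Its stroke #ff8800 means score at S467, F2034. After flipping Y the toolpath is (140.2993,54.9838) → (32.9235,100.5515) → (188.1033,124.9861) → (137.2184,75.4471) → (43.9403,82.4054).

Shape 4 is a quadratic bezier drawn with `<path>`. Its stroke #ff8800 means score at S467, F2034. After flipping Y the toolpath is (194.7865,26.2625) → (169.6730,41.3003) → (139.0425,59.5366) → (102.8949,80.9712) → (61.2303,105.6043) → (14.0487,133.4357).

Shape 5 is a circle drawn with `<circle>`. Its stroke #ff8800 means score at S467, F2034. After flipping Y the toolpath is (99.7421,17.2332) → (98.3391,21.5512) → (94.6659,24.2199) → (90.1257,24.2199) → (86.4525,21.5512) → (85.0495,17.2332) → (86.4525,12.9152) → (90.1257,10.2465) → (94.6659,10.2465) → (98.3391,12.9152) → (99.7421,17.2332), returning to the start.

; LightBurn 1.4.05
; GRBL device profile, absolute coords
G21
G90
G0 X88.7163 Y101.3804
M3 S309
G01 X129.8337 Y101.3804 F2714
G01 X129.8337 Y79.3752 F2714
G01 X88.7163 Y79.3752 F2714
G01 X88.7163 Y101.3804 F2714
M5
G0 X202.0387 Y160.1176
M3 S309
G01 X135.0782 Y68.9614 F2714
G01 X142.8925 Y141.2565 F2714
G01 X138.9955 Y169.1969 F2714
G01 X172.1996 Y25.0223 F2714
G01 X193.5834 Y171.1465 F2714
G01 X202.0387 Y160.1176 F2714
M5
G0 X140.2993 Y54.9838
M3 S467
G01 X32.9235 Y100.5515 F2034
G01 X188.1033 Y124.9861 F2034
G01 X137.2184 Y75.4471 F2034
G01 X43.9403 Y82.4054 F2034
M5
G0 X194.7865 Y26.2625
M3 S467
G01 X169.6730 Y41.3003 F2034
G01 X139.0425 Y59.5366 F2034
G01 X102.8949 Y80.9712 F2034
G01 X61.2303 Y105.6043 F2034
G01 X14.0487 Y133.4357 F2034
M5
G0 X99.7421 Y17.2332
M3 S467
G01 X98.3391 Y21.5512 F2034
G01 X94.6659 Y24.2199 F2034
G01 X90.1257 Y24.2199 F2034
G01 X86.4525 Y21.5512 F2034
G01 X85.0495 Y17.2332 F2034
G01 X86.4525 Y12.9152 F2034
G01 X90.1257 Y10.2465 F2034
G01 X94.6659 Y10.2465 F2034
G01 X98.3391 Y12.9152 F2034
G01 X99.7421 Y17.2332 F2034
M5
G0 X0.0000 Y0.0000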